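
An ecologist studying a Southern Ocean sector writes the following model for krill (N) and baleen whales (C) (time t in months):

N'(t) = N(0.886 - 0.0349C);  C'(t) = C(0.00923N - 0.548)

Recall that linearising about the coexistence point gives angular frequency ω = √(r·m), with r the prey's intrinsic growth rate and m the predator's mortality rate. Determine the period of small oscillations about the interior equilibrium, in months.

T ≈ 9.02 months

Here r = 0.886 and m = 0.548, so r·m = 0.486.
ω = √0.486 = 0.697 per month, hence T = 2π/ω ≈ 9.02 months.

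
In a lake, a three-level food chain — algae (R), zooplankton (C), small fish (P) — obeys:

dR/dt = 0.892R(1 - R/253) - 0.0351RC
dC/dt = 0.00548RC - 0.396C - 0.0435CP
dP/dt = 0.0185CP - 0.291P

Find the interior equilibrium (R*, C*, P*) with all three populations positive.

R* ≈ 96.4, C* ≈ 15.7, P* ≈ 3.04

From dP/dt = 0: 0.0185C* = 0.291, so C* = 15.7.
From dR/dt = 0: 0.892(1 - R*/253) = 0.0351·15.7, giving R* = 253·(1 - 0.619) = 96.4.
From dC/dt = 0: 0.00548·96.4 - 0.396 = 0.0435P*, so P* = 0.132/0.0435 = 3.04.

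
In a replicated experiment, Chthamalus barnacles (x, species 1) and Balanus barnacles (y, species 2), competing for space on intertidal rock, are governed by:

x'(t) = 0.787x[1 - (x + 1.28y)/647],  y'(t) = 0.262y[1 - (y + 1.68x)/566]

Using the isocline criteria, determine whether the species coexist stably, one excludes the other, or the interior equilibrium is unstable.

unstable coexistence (outcome depends on initial conditions)

Compare the nullcline intercepts: K1/α12 = 647/1.28 = 505 < K2 = 566; K2/α21 = 566/1.68 = 337 < K1 = 647.
Since both are reversed, neither can invade when rare; the interior point is a saddle.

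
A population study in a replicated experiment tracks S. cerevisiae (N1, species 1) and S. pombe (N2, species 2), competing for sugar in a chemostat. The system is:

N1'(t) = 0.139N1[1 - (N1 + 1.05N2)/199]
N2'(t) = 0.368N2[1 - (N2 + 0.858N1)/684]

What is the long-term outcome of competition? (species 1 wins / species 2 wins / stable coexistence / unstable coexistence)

Compare the nullcline intercepts: K1/α12 = 199/1.05 = 190 < K2 = 684; K2/α21 = 684/0.858 = 797 > K1 = 199.
Since the inequalities point opposite ways, species 2 can invade but species 1 cannot.

species 2 excludes species 1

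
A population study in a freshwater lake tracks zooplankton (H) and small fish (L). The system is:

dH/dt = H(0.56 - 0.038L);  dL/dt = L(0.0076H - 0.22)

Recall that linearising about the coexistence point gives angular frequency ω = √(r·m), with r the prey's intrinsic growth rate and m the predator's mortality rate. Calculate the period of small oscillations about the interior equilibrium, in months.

Here r = 0.56 and m = 0.22, so r·m = 0.123.
ω = √0.123 = 0.351 per month, hence T = 2π/ω ≈ 17.9 months.

T ≈ 17.9 months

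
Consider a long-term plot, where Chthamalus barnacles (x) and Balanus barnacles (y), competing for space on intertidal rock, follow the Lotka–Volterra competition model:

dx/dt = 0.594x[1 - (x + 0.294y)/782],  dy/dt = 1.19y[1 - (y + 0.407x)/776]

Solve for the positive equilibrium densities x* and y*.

Setting both brackets to zero gives the nullclines x + 0.294y = 782 and 0.407x + y = 776.
Substituting y = 776 - 0.407x into the first: x(1 - 0.294·0.407) = 782 - 0.294·776.
So x* = 554/0.88 = 629, and then y* = 776 - 0.407·629 = 520.

x* ≈ 629, y* ≈ 520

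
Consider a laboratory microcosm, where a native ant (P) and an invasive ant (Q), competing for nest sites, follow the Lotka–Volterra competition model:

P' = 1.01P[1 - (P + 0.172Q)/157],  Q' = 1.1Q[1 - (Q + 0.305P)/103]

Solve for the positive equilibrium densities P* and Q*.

P* ≈ 147, Q* ≈ 58.2

Setting both brackets to zero gives the nullclines P + 0.172Q = 157 and 0.305P + Q = 103.
Substituting Q = 103 - 0.305P into the first: P(1 - 0.172·0.305) = 157 - 0.172·103.
So P* = 139/0.948 = 147, and then Q* = 103 - 0.305·147 = 58.2.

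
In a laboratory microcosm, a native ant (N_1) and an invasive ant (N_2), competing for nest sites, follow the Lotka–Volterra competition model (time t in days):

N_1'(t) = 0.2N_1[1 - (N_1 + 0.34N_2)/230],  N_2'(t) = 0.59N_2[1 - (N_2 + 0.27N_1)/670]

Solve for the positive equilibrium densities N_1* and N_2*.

Setting both brackets to zero gives the nullclines N_1 + 0.34N_2 = 230 and 0.27N_1 + N_2 = 670.
Substituting N_2 = 670 - 0.27N_1 into the first: N_1(1 - 0.34·0.27) = 230 - 0.34·670.
So N_1* = 2.2/0.908 = 2.42, and then N_2* = 670 - 0.27·2.42 = 669.

N_1* ≈ 2.42, N_2* ≈ 669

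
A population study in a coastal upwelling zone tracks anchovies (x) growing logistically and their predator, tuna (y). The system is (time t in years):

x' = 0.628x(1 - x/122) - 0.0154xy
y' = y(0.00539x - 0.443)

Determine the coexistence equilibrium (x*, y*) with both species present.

From dy/dt = 0 with y > 0: 0.00539x* = 0.443, so x* = 82.2.
Substitute into dx/dt = 0: 0.628(1 - 82.2/122) = 0.0154y*.
The bracket is 0.326, giving y* = 0.205/0.0154 = 13.3.

x* ≈ 82.2, y* ≈ 13.3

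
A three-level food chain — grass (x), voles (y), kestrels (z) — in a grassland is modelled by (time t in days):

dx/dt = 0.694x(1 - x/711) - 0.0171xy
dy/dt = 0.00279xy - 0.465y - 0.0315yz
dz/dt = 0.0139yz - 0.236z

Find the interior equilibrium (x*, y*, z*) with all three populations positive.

x* ≈ 414, y* ≈ 17, z* ≈ 21.9

From dz/dt = 0: 0.0139y* = 0.236, so y* = 17.
From dx/dt = 0: 0.694(1 - x*/711) = 0.0171·17, giving x* = 711·(1 - 0.418) = 414.
From dy/dt = 0: 0.00279·414 - 0.465 = 0.0315z*, so z* = 0.689/0.0315 = 21.9.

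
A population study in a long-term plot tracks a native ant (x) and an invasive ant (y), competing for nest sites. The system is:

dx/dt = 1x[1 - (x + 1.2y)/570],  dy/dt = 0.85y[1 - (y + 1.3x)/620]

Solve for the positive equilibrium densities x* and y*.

x* ≈ 311, y* ≈ 216

Setting both brackets to zero gives the nullclines x + 1.2y = 570 and 1.3x + y = 620.
Substituting y = 620 - 1.3x into the first: x(1 - 1.2·1.3) = 570 - 1.2·620.
So x* = -174/-0.56 = 311, and then y* = 620 - 1.3·311 = 216.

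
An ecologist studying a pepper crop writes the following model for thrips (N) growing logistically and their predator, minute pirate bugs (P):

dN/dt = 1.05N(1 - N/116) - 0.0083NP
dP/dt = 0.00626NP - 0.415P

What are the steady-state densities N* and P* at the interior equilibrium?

From dP/dt = 0 with P > 0: 0.00626N* = 0.415, so N* = 66.3.
Substitute into dN/dt = 0: 1.05(1 - 66.3/116) = 0.0083P*.
The bracket is 0.429, giving P* = 0.45/0.0083 = 54.2.

N* ≈ 66.3, P* ≈ 54.2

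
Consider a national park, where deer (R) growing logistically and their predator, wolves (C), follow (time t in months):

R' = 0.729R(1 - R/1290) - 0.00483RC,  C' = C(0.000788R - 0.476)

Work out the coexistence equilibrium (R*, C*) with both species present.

R* ≈ 604, C* ≈ 80.3

From dC/dt = 0 with C > 0: 0.000788R* = 0.476, so R* = 604.
Substitute into dR/dt = 0: 0.729(1 - 604/1290) = 0.00483C*.
The bracket is 0.532, giving C* = 0.388/0.00483 = 80.3.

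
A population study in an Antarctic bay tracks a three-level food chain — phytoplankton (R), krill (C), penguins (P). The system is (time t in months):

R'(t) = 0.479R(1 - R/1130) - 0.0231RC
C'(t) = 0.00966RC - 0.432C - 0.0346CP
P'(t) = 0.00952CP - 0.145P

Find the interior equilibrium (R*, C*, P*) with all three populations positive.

R* ≈ 300, C* ≈ 15.2, P* ≈ 71.3

From dP/dt = 0: 0.00952C* = 0.145, so C* = 15.2.
From dR/dt = 0: 0.479(1 - R*/1130) = 0.0231·15.2, giving R* = 1130·(1 - 0.735) = 300.
From dC/dt = 0: 0.00966·300 - 0.432 = 0.0346P*, so P* = 2.47/0.0346 = 71.3.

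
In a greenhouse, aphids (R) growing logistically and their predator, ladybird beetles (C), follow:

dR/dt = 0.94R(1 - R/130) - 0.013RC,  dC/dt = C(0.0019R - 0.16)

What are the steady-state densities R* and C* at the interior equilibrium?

R* ≈ 84.2, C* ≈ 25.5

From dC/dt = 0 with C > 0: 0.0019R* = 0.16, so R* = 84.2.
Substitute into dR/dt = 0: 0.94(1 - 84.2/130) = 0.013C*.
The bracket is 0.352, giving C* = 0.331/0.013 = 25.5.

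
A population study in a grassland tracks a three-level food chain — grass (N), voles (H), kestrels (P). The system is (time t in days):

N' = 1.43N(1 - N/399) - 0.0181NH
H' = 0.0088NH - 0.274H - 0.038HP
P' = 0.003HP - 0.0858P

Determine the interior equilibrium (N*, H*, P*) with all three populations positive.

From dP/dt = 0: 0.003H* = 0.0858, so H* = 28.6.
From dN/dt = 0: 1.43(1 - N*/399) = 0.0181·28.6, giving N* = 399·(1 - 0.362) = 255.
From dH/dt = 0: 0.0088·255 - 0.274 = 0.038P*, so P* = 1.97/0.038 = 51.7.

N* ≈ 255, H* ≈ 28.6, P* ≈ 51.7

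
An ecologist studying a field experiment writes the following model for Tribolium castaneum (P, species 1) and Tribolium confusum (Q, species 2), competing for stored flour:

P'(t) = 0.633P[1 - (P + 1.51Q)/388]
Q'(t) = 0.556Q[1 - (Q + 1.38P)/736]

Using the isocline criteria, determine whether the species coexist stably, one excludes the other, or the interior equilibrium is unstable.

species 2 excludes species 1

Compare the nullcline intercepts: K1/α12 = 388/1.51 = 257 < K2 = 736; K2/α21 = 736/1.38 = 533 > K1 = 388.
Since the inequalities point opposite ways, species 2 can invade but species 1 cannot.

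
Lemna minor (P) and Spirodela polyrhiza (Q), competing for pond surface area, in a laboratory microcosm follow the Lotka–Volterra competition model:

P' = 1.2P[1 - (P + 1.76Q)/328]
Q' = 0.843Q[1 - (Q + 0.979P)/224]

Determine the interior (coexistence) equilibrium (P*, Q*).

Setting both brackets to zero gives the nullclines P + 1.76Q = 328 and 0.979P + Q = 224.
Substituting Q = 224 - 0.979P into the first: P(1 - 1.76·0.979) = 328 - 1.76·224.
So P* = -66.2/-0.723 = 91.6, and then Q* = 224 - 0.979·91.6 = 134.

P* ≈ 91.6, Q* ≈ 134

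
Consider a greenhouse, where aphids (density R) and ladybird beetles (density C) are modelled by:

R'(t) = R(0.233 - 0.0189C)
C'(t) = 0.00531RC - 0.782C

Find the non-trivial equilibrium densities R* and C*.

R* ≈ 147, C* ≈ 12.3

Set dC/dt = 0 with C > 0: 0.00531R - 0.782 = 0, so R* = 0.782/0.00531 = 147.
Set dR/dt = 0 with R > 0: 0.233 - 0.0189C = 0, so C* = 0.233/0.0189 = 12.3.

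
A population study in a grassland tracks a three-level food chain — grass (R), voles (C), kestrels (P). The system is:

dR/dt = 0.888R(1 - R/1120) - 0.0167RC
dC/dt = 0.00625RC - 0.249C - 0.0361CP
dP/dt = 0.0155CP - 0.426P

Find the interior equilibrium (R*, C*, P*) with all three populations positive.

R* ≈ 541, C* ≈ 27.5, P* ≈ 86.8

From dP/dt = 0: 0.0155C* = 0.426, so C* = 27.5.
From dR/dt = 0: 0.888(1 - R*/1120) = 0.0167·27.5, giving R* = 1120·(1 - 0.517) = 541.
From dC/dt = 0: 0.00625·541 - 0.249 = 0.0361P*, so P* = 3.13/0.0361 = 86.8.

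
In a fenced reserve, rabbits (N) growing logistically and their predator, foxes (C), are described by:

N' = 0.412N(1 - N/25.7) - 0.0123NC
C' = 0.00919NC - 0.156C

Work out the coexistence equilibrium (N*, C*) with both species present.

N* ≈ 17, C* ≈ 11.4

From dC/dt = 0 with C > 0: 0.00919N* = 0.156, so N* = 17.
Substitute into dN/dt = 0: 0.412(1 - 17/25.7) = 0.0123C*.
The bracket is 0.339, giving C* = 0.14/0.0123 = 11.4.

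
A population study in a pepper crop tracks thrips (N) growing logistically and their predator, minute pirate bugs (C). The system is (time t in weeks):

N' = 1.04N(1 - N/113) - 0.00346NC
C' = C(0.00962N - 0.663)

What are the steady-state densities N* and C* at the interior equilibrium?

From dC/dt = 0 with C > 0: 0.00962N* = 0.663, so N* = 68.9.
Substitute into dN/dt = 0: 1.04(1 - 68.9/113) = 0.00346C*.
The bracket is 0.39, giving C* = 0.406/0.00346 = 117.

N* ≈ 68.9, C* ≈ 117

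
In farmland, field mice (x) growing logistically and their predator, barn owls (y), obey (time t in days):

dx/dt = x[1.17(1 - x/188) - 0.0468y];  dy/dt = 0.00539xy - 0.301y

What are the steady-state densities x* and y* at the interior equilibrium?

From dy/dt = 0 with y > 0: 0.00539x* = 0.301, so x* = 55.8.
Substitute into dx/dt = 0: 1.17(1 - 55.8/188) = 0.0468y*.
The bracket is 0.703, giving y* = 0.822/0.0468 = 17.6.

x* ≈ 55.8, y* ≈ 17.6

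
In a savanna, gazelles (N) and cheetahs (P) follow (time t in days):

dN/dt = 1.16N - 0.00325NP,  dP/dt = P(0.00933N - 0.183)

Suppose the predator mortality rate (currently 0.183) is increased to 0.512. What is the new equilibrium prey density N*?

At the interior fixed point, setting dP/dt = 0 with P > 0 fixes N* = (predator death rate)/(NP coefficient) — independent of the other coefficients.
With the change, N* = 0.512/0.00933 = 54.9; it rises from 19.6.

N* ≈ 54.9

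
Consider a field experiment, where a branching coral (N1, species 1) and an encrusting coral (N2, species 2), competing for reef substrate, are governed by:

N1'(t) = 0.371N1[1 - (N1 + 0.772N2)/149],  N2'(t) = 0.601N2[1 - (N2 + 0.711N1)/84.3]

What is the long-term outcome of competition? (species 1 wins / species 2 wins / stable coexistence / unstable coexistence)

Compare the nullcline intercepts: K1/α12 = 149/0.772 = 193 > K2 = 84.3; K2/α21 = 84.3/0.711 = 119 < K1 = 149.
Since the inequalities point opposite ways, species 1 can invade but species 2 cannot.

species 1 excludes species 2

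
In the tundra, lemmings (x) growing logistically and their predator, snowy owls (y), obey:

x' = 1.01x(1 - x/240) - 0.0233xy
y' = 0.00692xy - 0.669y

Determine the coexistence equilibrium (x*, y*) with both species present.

x* ≈ 96.7, y* ≈ 25.9

From dy/dt = 0 with y > 0: 0.00692x* = 0.669, so x* = 96.7.
Substitute into dx/dt = 0: 1.01(1 - 96.7/240) = 0.0233y*.
The bracket is 0.597, giving y* = 0.603/0.0233 = 25.9.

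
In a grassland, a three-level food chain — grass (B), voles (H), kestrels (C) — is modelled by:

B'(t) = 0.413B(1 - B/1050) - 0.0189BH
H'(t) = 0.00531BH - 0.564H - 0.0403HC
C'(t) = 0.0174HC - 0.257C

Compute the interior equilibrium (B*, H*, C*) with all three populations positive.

B* ≈ 340, H* ≈ 14.8, C* ≈ 30.8

From dC/dt = 0: 0.0174H* = 0.257, so H* = 14.8.
From dB/dt = 0: 0.413(1 - B*/1050) = 0.0189·14.8, giving B* = 1050·(1 - 0.676) = 340.
From dH/dt = 0: 0.00531·340 - 0.564 = 0.0403C*, so C* = 1.24/0.0403 = 30.8.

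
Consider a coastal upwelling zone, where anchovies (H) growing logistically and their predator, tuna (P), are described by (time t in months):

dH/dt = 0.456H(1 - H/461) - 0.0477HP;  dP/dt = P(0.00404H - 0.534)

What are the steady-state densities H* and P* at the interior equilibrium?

From dP/dt = 0 with P > 0: 0.00404H* = 0.534, so H* = 132.
Substitute into dH/dt = 0: 0.456(1 - 132/461) = 0.0477P*.
The bracket is 0.713, giving P* = 0.325/0.0477 = 6.82.

H* ≈ 132, P* ≈ 6.82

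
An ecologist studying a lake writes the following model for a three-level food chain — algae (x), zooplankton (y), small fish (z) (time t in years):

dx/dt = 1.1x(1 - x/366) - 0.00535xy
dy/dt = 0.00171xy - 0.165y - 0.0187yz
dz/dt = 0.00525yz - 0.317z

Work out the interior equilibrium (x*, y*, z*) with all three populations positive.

x* ≈ 259, y* ≈ 60.4, z* ≈ 14.8

From dz/dt = 0: 0.00525y* = 0.317, so y* = 60.4.
From dx/dt = 0: 1.1(1 - x*/366) = 0.00535·60.4, giving x* = 366·(1 - 0.294) = 259.
From dy/dt = 0: 0.00171·259 - 0.165 = 0.0187z*, so z* = 0.277/0.0187 = 14.8.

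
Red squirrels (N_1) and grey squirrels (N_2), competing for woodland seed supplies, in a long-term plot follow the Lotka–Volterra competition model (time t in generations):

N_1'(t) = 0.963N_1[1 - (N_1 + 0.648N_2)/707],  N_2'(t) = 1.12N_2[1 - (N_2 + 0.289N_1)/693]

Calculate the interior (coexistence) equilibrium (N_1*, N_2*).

N_1* ≈ 317, N_2* ≈ 601

Setting both brackets to zero gives the nullclines N_1 + 0.648N_2 = 707 and 0.289N_1 + N_2 = 693.
Substituting N_2 = 693 - 0.289N_1 into the first: N_1(1 - 0.648·0.289) = 707 - 0.648·693.
So N_1* = 258/0.813 = 317, and then N_2* = 693 - 0.289·317 = 601.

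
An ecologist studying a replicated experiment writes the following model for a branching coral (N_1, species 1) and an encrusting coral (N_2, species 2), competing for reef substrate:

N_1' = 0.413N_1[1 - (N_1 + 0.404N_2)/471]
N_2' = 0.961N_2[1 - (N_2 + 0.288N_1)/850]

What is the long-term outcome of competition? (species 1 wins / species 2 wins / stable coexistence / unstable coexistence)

Compare the nullcline intercepts: K1/α12 = 471/0.404 = 1170 > K2 = 850; K2/α21 = 850/0.288 = 2950 > K1 = 471.
Since both inequalities hold, each species can invade when rare, so the interior equilibrium is stable.

stable coexistence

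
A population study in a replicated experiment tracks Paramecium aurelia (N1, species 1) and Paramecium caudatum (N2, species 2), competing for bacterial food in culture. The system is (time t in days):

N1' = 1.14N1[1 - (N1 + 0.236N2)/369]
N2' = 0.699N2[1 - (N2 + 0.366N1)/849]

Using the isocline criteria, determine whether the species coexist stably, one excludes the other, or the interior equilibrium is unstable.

Compare the nullcline intercepts: K1/α12 = 369/0.236 = 1560 > K2 = 849; K2/α21 = 849/0.366 = 2320 > K1 = 369.
Since both inequalities hold, each species can invade when rare, so the interior equilibrium is stable.

stable coexistence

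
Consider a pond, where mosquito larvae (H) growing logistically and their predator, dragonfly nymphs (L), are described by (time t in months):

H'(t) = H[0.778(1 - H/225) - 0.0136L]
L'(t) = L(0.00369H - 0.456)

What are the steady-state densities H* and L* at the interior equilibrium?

From dL/dt = 0 with L > 0: 0.00369H* = 0.456, so H* = 124.
Substitute into dH/dt = 0: 0.778(1 - 124/225) = 0.0136L*.
The bracket is 0.451, giving L* = 0.351/0.0136 = 25.8.

H* ≈ 124, L* ≈ 25.8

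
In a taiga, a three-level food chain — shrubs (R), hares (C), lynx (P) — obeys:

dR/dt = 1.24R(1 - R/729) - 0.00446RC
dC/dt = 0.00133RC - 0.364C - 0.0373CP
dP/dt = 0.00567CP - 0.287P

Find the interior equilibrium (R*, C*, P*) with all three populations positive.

R* ≈ 596, C* ≈ 50.6, P* ≈ 11.5

From dP/dt = 0: 0.00567C* = 0.287, so C* = 50.6.
From dR/dt = 0: 1.24(1 - R*/729) = 0.00446·50.6, giving R* = 729·(1 - 0.182) = 596.
From dC/dt = 0: 0.00133·596 - 0.364 = 0.0373P*, so P* = 0.429/0.0373 = 11.5.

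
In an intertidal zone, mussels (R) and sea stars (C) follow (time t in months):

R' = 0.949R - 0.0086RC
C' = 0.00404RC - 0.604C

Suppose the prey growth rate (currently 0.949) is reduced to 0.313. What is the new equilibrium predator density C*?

C* ≈ 36.4

At the interior fixed point, setting dR/dt = 0 with R > 0 fixes C* = (prey growth rate)/(RC coefficient) — independent of the other coefficients.
With the change, C* = 0.313/0.0086 = 36.4; it falls from 110.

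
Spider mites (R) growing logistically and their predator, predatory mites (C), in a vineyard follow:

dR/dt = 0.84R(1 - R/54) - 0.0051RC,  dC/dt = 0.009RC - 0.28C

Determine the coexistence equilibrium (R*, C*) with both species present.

From dC/dt = 0 with C > 0: 0.009R* = 0.28, so R* = 31.1.
Substitute into dR/dt = 0: 0.84(1 - 31.1/54) = 0.0051C*.
The bracket is 0.424, giving C* = 0.356/0.0051 = 69.8.

R* ≈ 31.1, C* ≈ 69.8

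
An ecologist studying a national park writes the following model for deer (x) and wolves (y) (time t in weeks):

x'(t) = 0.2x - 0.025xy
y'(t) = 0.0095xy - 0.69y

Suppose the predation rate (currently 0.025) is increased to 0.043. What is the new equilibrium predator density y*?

At the interior fixed point, setting dx/dt = 0 with x > 0 fixes y* = (prey growth rate)/(xy coefficient) — independent of the other coefficients.
With the change, y* = 0.2/0.043 = 4.65; it falls from 8.

y* ≈ 4.65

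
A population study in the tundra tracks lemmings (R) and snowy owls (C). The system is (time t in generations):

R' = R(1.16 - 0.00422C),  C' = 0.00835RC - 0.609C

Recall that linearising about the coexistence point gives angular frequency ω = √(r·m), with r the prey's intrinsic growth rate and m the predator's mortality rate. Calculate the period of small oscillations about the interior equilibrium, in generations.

Here r = 1.16 and m = 0.609, so r·m = 0.706.
ω = √0.706 = 0.84 per generation, hence T = 2π/ω ≈ 7.48 generations.

T ≈ 7.48 generations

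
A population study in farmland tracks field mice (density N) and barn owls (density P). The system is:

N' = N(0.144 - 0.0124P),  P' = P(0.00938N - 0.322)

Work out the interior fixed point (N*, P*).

Set dP/dt = 0 with P > 0: 0.00938N - 0.322 = 0, so N* = 0.322/0.00938 = 34.3.
Set dN/dt = 0 with N > 0: 0.144 - 0.0124P = 0, so P* = 0.144/0.0124 = 11.6.

N* ≈ 34.3, P* ≈ 11.6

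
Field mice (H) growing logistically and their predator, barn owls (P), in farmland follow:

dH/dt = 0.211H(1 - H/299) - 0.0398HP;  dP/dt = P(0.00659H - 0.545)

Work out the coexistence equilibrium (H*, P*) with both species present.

From dP/dt = 0 with P > 0: 0.00659H* = 0.545, so H* = 82.7.
Substitute into dH/dt = 0: 0.211(1 - 82.7/299) = 0.0398P*.
The bracket is 0.723, giving P* = 0.153/0.0398 = 3.84.

H* ≈ 82.7, P* ≈ 3.84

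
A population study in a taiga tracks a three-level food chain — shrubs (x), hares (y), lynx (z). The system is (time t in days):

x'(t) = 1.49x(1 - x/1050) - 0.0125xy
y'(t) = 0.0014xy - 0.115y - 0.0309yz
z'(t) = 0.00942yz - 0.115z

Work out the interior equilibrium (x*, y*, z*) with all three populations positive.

From dz/dt = 0: 0.00942y* = 0.115, so y* = 12.2.
From dx/dt = 0: 1.49(1 - x*/1050) = 0.0125·12.2, giving x* = 1050·(1 - 0.102) = 942.
From dy/dt = 0: 0.0014·942 - 0.115 = 0.0309z*, so z* = 1.2/0.0309 = 39.

x* ≈ 942, y* ≈ 12.2, z* ≈ 39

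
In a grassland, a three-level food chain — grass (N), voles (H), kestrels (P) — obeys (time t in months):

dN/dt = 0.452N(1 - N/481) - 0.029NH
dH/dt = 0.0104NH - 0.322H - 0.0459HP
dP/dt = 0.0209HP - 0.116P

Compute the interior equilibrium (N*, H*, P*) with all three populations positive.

From dP/dt = 0: 0.0209H* = 0.116, so H* = 5.55.
From dN/dt = 0: 0.452(1 - N*/481) = 0.029·5.55, giving N* = 481·(1 - 0.356) = 310.
From dH/dt = 0: 0.0104·310 - 0.322 = 0.0459P*, so P* = 2.9/0.0459 = 63.2.

N* ≈ 310, H* ≈ 5.55, P* ≈ 63.2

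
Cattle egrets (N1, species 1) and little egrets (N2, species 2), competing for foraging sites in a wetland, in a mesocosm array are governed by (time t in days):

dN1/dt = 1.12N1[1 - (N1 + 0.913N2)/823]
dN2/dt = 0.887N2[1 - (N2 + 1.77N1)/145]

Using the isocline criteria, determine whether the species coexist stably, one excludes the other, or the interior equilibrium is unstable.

Compare the nullcline intercepts: K1/α12 = 823/0.913 = 901 > K2 = 145; K2/α21 = 145/1.77 = 81.9 < K1 = 823.
Since the inequalities point opposite ways, species 1 can invade but species 2 cannot.

species 1 excludes species 2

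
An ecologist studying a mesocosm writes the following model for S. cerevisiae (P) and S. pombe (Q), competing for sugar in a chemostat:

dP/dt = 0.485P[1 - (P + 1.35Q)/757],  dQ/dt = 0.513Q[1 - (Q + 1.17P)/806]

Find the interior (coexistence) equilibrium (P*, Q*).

P* ≈ 571, Q* ≈ 138

Setting both brackets to zero gives the nullclines P + 1.35Q = 757 and 1.17P + Q = 806.
Substituting Q = 806 - 1.17P into the first: P(1 - 1.35·1.17) = 757 - 1.35·806.
So P* = -331/-0.579 = 571, and then Q* = 806 - 1.17·571 = 138.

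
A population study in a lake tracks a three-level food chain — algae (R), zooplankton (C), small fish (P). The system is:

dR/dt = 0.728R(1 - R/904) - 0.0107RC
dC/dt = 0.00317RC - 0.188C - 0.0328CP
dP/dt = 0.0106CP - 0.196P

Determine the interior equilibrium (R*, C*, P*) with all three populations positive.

R* ≈ 658, C* ≈ 18.5, P* ≈ 57.9

From dP/dt = 0: 0.0106C* = 0.196, so C* = 18.5.
From dR/dt = 0: 0.728(1 - R*/904) = 0.0107·18.5, giving R* = 904·(1 - 0.272) = 658.
From dC/dt = 0: 0.00317·658 - 0.188 = 0.0328P*, so P* = 1.9/0.0328 = 57.9.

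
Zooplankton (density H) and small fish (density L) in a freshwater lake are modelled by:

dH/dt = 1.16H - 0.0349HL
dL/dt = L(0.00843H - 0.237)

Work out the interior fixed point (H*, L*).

H* ≈ 28.1, L* ≈ 33.2

Set dL/dt = 0 with L > 0: 0.00843H - 0.237 = 0, so H* = 0.237/0.00843 = 28.1.
Set dH/dt = 0 with H > 0: 1.16 - 0.0349L = 0, so L* = 1.16/0.0349 = 33.2.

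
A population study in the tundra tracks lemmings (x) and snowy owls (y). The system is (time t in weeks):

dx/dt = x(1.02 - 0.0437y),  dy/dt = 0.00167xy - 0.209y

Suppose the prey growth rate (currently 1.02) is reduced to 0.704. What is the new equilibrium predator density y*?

y* ≈ 16.1

At the interior fixed point, setting dx/dt = 0 with x > 0 fixes y* = (prey growth rate)/(xy coefficient) — independent of the other coefficients.
With the change, y* = 0.704/0.0437 = 16.1; it falls from 23.3.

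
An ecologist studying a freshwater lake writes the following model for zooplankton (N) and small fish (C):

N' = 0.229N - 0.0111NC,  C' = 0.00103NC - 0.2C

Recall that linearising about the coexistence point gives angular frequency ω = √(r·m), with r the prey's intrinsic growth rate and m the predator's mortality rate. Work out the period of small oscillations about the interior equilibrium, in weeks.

Here r = 0.229 and m = 0.2, so r·m = 0.0458.
ω = √0.0458 = 0.214 per week, hence T = 2π/ω ≈ 29.4 weeks.

T ≈ 29.4 weeks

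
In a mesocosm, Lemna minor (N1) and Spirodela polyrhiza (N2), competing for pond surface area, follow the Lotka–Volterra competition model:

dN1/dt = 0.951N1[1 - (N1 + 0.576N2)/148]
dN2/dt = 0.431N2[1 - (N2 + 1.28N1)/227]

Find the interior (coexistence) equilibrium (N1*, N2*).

N1* ≈ 65.7, N2* ≈ 143

Setting both brackets to zero gives the nullclines N1 + 0.576N2 = 148 and 1.28N1 + N2 = 227.
Substituting N2 = 227 - 1.28N1 into the first: N1(1 - 0.576·1.28) = 148 - 0.576·227.
So N1* = 17.2/0.263 = 65.7, and then N2* = 227 - 1.28·65.7 = 143.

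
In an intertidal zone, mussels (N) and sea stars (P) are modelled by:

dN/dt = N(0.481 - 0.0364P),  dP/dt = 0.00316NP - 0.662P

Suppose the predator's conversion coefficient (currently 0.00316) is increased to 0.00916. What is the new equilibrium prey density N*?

At the interior fixed point, setting dP/dt = 0 with P > 0 fixes N* = (predator death rate)/(NP coefficient) — independent of the other coefficients.
With the change, N* = 0.662/0.00916 = 72.3; it falls from 209.

N* ≈ 72.3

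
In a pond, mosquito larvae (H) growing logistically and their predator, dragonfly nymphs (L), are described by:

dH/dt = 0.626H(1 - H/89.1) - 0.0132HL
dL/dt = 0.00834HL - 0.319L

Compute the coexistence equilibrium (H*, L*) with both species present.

H* ≈ 38.2, L* ≈ 27.1

From dL/dt = 0 with L > 0: 0.00834H* = 0.319, so H* = 38.2.
Substitute into dH/dt = 0: 0.626(1 - 38.2/89.1) = 0.0132L*.
The bracket is 0.571, giving L* = 0.357/0.0132 = 27.1.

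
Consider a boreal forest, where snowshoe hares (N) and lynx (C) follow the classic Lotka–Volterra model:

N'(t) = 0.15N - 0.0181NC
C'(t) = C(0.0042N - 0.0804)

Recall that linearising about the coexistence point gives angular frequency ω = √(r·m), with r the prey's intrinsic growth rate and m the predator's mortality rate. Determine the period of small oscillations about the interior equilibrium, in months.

T ≈ 57.2 months

Here r = 0.15 and m = 0.0804, so r·m = 0.0121.
ω = √0.0121 = 0.11 per month, hence T = 2π/ω ≈ 57.2 months.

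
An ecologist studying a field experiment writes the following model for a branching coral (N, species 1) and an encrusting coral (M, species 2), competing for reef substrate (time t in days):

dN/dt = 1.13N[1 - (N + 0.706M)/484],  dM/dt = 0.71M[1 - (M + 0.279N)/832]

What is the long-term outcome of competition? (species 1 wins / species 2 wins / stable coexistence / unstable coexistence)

species 2 excludes species 1

Compare the nullcline intercepts: K1/α12 = 484/0.706 = 686 < K2 = 832; K2/α21 = 832/0.279 = 2980 > K1 = 484.
Since the inequalities point opposite ways, species 2 can invade but species 1 cannot.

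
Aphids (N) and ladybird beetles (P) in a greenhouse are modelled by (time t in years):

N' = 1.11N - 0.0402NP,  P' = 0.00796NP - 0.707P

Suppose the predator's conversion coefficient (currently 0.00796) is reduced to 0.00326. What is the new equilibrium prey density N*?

At the interior fixed point, setting dP/dt = 0 with P > 0 fixes N* = (predator death rate)/(NP coefficient) — independent of the other coefficients.
With the change, N* = 0.707/0.00326 = 217; it rises from 88.8.

N* ≈ 217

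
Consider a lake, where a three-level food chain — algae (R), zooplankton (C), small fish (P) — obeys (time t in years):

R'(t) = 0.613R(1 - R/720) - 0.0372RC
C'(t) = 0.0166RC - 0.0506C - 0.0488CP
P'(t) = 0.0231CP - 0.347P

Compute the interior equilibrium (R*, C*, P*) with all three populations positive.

R* ≈ 63.7, C* ≈ 15, P* ≈ 20.6

From dP/dt = 0: 0.0231C* = 0.347, so C* = 15.
From dR/dt = 0: 0.613(1 - R*/720) = 0.0372·15, giving R* = 720·(1 - 0.912) = 63.7.
From dC/dt = 0: 0.0166·63.7 - 0.0506 = 0.0488P*, so P* = 1.01/0.0488 = 20.6.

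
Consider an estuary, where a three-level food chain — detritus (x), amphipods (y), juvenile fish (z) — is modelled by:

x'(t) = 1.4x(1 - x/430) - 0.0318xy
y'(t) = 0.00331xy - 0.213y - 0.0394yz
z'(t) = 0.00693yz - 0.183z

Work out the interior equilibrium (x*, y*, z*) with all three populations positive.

From dz/dt = 0: 0.00693y* = 0.183, so y* = 26.4.
From dx/dt = 0: 1.4(1 - x*/430) = 0.0318·26.4, giving x* = 430·(1 - 0.6) = 172.
From dy/dt = 0: 0.00331·172 - 0.213 = 0.0394z*, so z* = 0.357/0.0394 = 9.05.

x* ≈ 172, y* ≈ 26.4, z* ≈ 9.05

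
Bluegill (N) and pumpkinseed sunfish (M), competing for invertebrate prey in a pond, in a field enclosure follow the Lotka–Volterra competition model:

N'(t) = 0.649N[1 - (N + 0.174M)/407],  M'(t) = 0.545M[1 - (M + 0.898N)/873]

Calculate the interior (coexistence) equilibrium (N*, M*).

N* ≈ 302, M* ≈ 601

Setting both brackets to zero gives the nullclines N + 0.174M = 407 and 0.898N + M = 873.
Substituting M = 873 - 0.898N into the first: N(1 - 0.174·0.898) = 407 - 0.174·873.
So N* = 255/0.844 = 302, and then M* = 873 - 0.898·302 = 601.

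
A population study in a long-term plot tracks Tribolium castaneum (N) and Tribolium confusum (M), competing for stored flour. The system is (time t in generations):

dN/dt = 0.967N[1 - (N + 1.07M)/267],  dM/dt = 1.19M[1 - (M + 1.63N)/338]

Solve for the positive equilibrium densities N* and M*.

N* ≈ 127, M* ≈ 131

Setting both brackets to zero gives the nullclines N + 1.07M = 267 and 1.63N + M = 338.
Substituting M = 338 - 1.63N into the first: N(1 - 1.07·1.63) = 267 - 1.07·338.
So N* = -94.7/-0.744 = 127, and then M* = 338 - 1.63·127 = 131.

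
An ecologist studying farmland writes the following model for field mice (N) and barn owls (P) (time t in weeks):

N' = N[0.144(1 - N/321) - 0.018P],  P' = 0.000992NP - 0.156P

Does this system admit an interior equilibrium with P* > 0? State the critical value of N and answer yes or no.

Threshold N = 157; K > 157, so yes, the predator persists.

The predator equation gives dP/dt > 0 only when N > 0.156/0.000992 = 157.
Without the predator, N → K = 321. Since 321 > 157, the predator can invade and persist.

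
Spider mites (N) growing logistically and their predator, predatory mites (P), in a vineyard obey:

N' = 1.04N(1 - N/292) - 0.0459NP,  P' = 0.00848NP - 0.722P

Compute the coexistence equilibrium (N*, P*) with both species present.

From dP/dt = 0 with P > 0: 0.00848N* = 0.722, so N* = 85.1.
Substitute into dN/dt = 0: 1.04(1 - 85.1/292) = 0.0459P*.
The bracket is 0.708, giving P* = 0.737/0.0459 = 16.1.

N* ≈ 85.1, P* ≈ 16.1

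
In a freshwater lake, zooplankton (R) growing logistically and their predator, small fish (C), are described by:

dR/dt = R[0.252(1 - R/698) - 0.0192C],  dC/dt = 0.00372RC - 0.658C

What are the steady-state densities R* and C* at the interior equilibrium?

From dC/dt = 0 with C > 0: 0.00372R* = 0.658, so R* = 177.
Substitute into dR/dt = 0: 0.252(1 - 177/698) = 0.0192C*.
The bracket is 0.747, giving C* = 0.188/0.0192 = 9.8.

R* ≈ 177, C* ≈ 9.8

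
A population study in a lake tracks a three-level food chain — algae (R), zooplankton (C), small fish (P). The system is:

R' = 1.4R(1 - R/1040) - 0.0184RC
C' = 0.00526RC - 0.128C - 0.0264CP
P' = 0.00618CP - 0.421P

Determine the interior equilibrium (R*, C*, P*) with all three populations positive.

R* ≈ 109, C* ≈ 68.1, P* ≈ 16.8

From dP/dt = 0: 0.00618C* = 0.421, so C* = 68.1.
From dR/dt = 0: 1.4(1 - R*/1040) = 0.0184·68.1, giving R* = 1040·(1 - 0.895) = 109.
From dC/dt = 0: 0.00526·109 - 0.128 = 0.0264P*, so P* = 0.445/0.0264 = 16.8.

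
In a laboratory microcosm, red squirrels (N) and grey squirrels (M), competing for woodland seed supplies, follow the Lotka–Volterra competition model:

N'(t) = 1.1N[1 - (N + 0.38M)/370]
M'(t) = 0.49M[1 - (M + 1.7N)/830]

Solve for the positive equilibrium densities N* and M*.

N* ≈ 154, M* ≈ 568

Setting both brackets to zero gives the nullclines N + 0.38M = 370 and 1.7N + M = 830.
Substituting M = 830 - 1.7N into the first: N(1 - 0.38·1.7) = 370 - 0.38·830.
So N* = 54.6/0.354 = 154, and then M* = 830 - 1.7·154 = 568.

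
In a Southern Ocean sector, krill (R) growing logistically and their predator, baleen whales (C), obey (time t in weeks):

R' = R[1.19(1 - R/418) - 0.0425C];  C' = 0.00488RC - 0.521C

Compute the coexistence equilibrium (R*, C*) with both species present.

R* ≈ 107, C* ≈ 20.8

From dC/dt = 0 with C > 0: 0.00488R* = 0.521, so R* = 107.
Substitute into dR/dt = 0: 1.19(1 - 107/418) = 0.0425C*.
The bracket is 0.745, giving C* = 0.886/0.0425 = 20.8.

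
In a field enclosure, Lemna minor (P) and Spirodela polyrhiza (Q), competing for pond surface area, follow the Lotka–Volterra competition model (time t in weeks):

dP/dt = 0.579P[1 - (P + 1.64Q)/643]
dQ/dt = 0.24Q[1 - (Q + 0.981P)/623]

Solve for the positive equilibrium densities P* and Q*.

P* ≈ 622, Q* ≈ 12.8

Setting both brackets to zero gives the nullclines P + 1.64Q = 643 and 0.981P + Q = 623.
Substituting Q = 623 - 0.981P into the first: P(1 - 1.64·0.981) = 643 - 1.64·623.
So P* = -379/-0.609 = 622, and then Q* = 623 - 0.981·622 = 12.8.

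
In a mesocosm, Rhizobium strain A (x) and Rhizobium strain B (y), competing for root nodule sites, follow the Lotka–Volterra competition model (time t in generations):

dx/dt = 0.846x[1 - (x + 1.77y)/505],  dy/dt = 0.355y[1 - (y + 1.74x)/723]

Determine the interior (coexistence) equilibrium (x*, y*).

Setting both brackets to zero gives the nullclines x + 1.77y = 505 and 1.74x + y = 723.
Substituting y = 723 - 1.74x into the first: x(1 - 1.77·1.74) = 505 - 1.77·723.
So x* = -775/-2.08 = 372, and then y* = 723 - 1.74·372 = 74.9.

x* ≈ 372, y* ≈ 74.9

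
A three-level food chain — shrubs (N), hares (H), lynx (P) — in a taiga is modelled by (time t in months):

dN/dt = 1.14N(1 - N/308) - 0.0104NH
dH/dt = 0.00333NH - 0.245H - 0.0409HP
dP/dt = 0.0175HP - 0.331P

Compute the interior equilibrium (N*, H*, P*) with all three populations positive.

From dP/dt = 0: 0.0175H* = 0.331, so H* = 18.9.
From dN/dt = 0: 1.14(1 - N*/308) = 0.0104·18.9, giving N* = 308·(1 - 0.173) = 255.
From dH/dt = 0: 0.00333·255 - 0.245 = 0.0409P*, so P* = 0.604/0.0409 = 14.8.

N* ≈ 255, H* ≈ 18.9, P* ≈ 14.8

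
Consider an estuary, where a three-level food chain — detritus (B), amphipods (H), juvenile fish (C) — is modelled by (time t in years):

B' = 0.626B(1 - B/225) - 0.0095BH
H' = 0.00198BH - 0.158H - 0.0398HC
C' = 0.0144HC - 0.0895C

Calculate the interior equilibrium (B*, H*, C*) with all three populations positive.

B* ≈ 204, H* ≈ 6.22, C* ≈ 6.17

From dC/dt = 0: 0.0144H* = 0.0895, so H* = 6.22.
From dB/dt = 0: 0.626(1 - B*/225) = 0.0095·6.22, giving B* = 225·(1 - 0.0943) = 204.
From dH/dt = 0: 0.00198·204 - 0.158 = 0.0398C*, so C* = 0.245/0.0398 = 6.17.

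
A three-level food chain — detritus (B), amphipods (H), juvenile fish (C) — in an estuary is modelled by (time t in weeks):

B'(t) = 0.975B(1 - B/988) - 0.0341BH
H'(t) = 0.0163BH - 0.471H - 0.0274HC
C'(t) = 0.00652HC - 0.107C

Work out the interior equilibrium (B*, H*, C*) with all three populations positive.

B* ≈ 421, H* ≈ 16.4, C* ≈ 233

From dC/dt = 0: 0.00652H* = 0.107, so H* = 16.4.
From dB/dt = 0: 0.975(1 - B*/988) = 0.0341·16.4, giving B* = 988·(1 - 0.574) = 421.
From dH/dt = 0: 0.0163·421 - 0.471 = 0.0274C*, so C* = 6.39/0.0274 = 233.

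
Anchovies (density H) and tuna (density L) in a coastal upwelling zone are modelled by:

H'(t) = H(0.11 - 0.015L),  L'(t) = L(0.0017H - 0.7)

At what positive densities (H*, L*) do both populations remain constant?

Set dL/dt = 0 with L > 0: 0.0017H - 0.7 = 0, so H* = 0.7/0.0017 = 412.
Set dH/dt = 0 with H > 0: 0.11 - 0.015L = 0, so L* = 0.11/0.015 = 7.33.

H* ≈ 412, L* ≈ 7.33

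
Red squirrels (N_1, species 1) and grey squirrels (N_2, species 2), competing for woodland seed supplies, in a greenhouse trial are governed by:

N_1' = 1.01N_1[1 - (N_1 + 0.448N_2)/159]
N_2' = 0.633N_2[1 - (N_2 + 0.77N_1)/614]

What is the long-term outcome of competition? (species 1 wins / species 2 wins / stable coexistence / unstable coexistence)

Compare the nullcline intercepts: K1/α12 = 159/0.448 = 355 < K2 = 614; K2/α21 = 614/0.77 = 797 > K1 = 159.
Since the inequalities point opposite ways, species 2 can invade but species 1 cannot.

species 2 excludes species 1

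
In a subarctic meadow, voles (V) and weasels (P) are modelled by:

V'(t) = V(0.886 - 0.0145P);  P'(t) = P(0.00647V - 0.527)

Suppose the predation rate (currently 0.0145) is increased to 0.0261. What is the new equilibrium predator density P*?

P* ≈ 33.9

At the interior fixed point, setting dV/dt = 0 with V > 0 fixes P* = (prey growth rate)/(VP coefficient) — independent of the other coefficients.
With the change, P* = 0.886/0.0261 = 33.9; it falls from 61.1.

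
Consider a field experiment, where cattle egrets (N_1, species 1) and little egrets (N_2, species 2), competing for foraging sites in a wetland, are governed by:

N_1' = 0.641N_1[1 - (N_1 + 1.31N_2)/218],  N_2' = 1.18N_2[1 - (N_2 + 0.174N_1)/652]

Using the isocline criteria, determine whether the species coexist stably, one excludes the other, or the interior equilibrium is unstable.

Compare the nullcline intercepts: K1/α12 = 218/1.31 = 166 < K2 = 652; K2/α21 = 652/0.174 = 3750 > K1 = 218.
Since the inequalities point opposite ways, species 2 can invade but species 1 cannot.

species 2 excludes species 1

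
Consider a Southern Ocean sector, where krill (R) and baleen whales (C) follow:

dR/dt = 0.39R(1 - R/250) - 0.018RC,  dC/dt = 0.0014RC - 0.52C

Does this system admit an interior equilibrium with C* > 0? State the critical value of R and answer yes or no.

The predator equation gives dC/dt > 0 only when R > 0.52/0.0014 = 371.
Without the predator, R → K = 250. Since 250 < 371, the predator cannot invade.

Threshold R = 371; K < 371, so no, the predator goes extinct.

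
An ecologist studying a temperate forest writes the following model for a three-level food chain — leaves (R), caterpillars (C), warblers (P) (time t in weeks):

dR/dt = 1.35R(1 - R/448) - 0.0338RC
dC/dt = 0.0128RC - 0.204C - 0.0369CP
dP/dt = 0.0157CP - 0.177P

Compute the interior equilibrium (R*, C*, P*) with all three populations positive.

R* ≈ 322, C* ≈ 11.3, P* ≈ 106

From dP/dt = 0: 0.0157C* = 0.177, so C* = 11.3.
From dR/dt = 0: 1.35(1 - R*/448) = 0.0338·11.3, giving R* = 448·(1 - 0.282) = 322.
From dC/dt = 0: 0.0128·322 - 0.204 = 0.0369P*, so P* = 3.91/0.0369 = 106.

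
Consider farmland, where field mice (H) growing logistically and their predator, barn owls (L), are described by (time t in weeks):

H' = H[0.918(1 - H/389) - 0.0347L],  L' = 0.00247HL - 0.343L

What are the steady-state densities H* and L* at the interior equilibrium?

From dL/dt = 0 with L > 0: 0.00247H* = 0.343, so H* = 139.
Substitute into dH/dt = 0: 0.918(1 - 139/389) = 0.0347L*.
The bracket is 0.643, giving L* = 0.59/0.0347 = 17.

H* ≈ 139, L* ≈ 17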